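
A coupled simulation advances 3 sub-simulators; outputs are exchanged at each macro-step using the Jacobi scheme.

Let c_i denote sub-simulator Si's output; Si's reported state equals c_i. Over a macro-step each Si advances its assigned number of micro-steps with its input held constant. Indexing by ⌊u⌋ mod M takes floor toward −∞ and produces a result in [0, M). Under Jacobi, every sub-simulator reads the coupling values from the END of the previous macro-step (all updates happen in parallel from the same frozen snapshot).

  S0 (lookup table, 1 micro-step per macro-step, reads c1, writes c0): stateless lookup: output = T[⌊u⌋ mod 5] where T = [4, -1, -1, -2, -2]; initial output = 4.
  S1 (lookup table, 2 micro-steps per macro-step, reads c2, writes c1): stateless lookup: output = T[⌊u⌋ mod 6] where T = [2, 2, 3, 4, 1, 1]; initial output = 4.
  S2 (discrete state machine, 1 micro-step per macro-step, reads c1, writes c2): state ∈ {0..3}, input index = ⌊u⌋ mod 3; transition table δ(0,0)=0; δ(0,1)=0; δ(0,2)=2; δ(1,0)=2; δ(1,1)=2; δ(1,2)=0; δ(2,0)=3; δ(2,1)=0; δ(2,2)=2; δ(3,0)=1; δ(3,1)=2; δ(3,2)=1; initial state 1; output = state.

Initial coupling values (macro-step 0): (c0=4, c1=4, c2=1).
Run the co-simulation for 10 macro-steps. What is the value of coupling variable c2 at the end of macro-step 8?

macro 1: S0 reads c1=4 → after 1×micro: -2; S1 reads c2=1 → after 2×micro: 2; S2 reads c1=4 → after 1×micro: 2 ⇒ (c0=-2, c1=2, c2=2)
macro 2: S0 reads c1=2 → after 1×micro: -1; S1 reads c2=2 → after 2×micro: 3; S2 reads c1=2 → after 1×micro: 2 ⇒ (c0=-1, c1=3, c2=2)
macro 3: S0 reads c1=3 → after 1×micro: -2; S1 reads c2=2 → after 2×micro: 3; S2 reads c1=3 → after 1×micro: 3 ⇒ (c0=-2, c1=3, c2=3)
macro 4: S0 reads c1=3 → after 1×micro: -2; S1 reads c2=3 → after 2×micro: 4; S2 reads c1=3 → after 1×micro: 1 ⇒ (c0=-2, c1=4, c2=1)
macro 5: S0 reads c1=4 → after 1×micro: -2; S1 reads c2=1 → after 2×micro: 2; S2 reads c1=4 → after 1×micro: 2 ⇒ (c0=-2, c1=2, c2=2)
macro 6: S0 reads c1=2 → after 1×micro: -1; S1 reads c2=2 → after 2×micro: 3; S2 reads c1=2 → after 1×micro: 2 ⇒ (c0=-1, c1=3, c2=2)
macro 7: S0 reads c1=3 → after 1×micro: -2; S1 reads c2=2 → after 2×micro: 3; S2 reads c1=3 → after 1×micro: 3 ⇒ (c0=-2, c1=3, c2=3)
macro 8: S0 reads c1=3 → after 1×micro: -2; S1 reads c2=3 → after 2×micro: 4; S2 reads c1=3 → after 1×micro: 1 ⇒ (c0=-2, c1=4, c2=1)
macro 9: S0 reads c1=4 → after 1×micro: -2; S1 reads c2=1 → after 2×micro: 2; S2 reads c1=4 → after 1×micro: 2 ⇒ (c0=-2, c1=2, c2=2)
macro 10: S0 reads c1=2 → after 1×micro: -1; S1 reads c2=2 → after 2×micro: 3; S2 reads c1=2 → after 1×micro: 2 ⇒ (c0=-1, c1=3, c2=2)

c2 at macro-step 8 = 1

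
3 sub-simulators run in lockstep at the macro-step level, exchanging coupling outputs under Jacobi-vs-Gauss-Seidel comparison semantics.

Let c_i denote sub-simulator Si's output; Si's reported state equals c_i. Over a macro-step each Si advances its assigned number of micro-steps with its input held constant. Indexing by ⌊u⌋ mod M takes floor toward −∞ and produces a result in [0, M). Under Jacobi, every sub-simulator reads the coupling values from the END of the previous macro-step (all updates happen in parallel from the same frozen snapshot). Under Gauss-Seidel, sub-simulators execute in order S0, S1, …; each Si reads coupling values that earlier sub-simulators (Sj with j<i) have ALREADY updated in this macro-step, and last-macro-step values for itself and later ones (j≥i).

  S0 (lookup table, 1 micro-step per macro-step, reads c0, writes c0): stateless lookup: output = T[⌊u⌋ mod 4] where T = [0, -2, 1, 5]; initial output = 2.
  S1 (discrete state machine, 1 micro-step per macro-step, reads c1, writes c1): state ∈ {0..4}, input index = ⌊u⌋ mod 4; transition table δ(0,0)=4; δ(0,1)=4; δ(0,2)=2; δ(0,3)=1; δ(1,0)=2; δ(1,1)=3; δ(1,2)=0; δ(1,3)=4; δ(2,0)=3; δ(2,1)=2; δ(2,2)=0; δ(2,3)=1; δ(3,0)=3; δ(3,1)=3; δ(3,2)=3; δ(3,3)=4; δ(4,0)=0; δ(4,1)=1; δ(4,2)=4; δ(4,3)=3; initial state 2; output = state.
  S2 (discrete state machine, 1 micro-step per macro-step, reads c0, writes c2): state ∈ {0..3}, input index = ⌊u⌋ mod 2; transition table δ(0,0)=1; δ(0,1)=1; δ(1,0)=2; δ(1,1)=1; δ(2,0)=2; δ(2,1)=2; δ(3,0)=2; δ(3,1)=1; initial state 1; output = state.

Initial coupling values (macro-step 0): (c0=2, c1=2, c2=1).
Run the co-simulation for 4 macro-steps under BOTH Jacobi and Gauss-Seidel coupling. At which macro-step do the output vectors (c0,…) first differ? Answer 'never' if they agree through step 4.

first divergence at macro-step: 1

[Jacobi] macro 1: S0 reads c0=2 → after 1×micro: 1; S1 reads c1=2 → after 1×micro: 0; S2 reads c0=2 → after 1×micro: 2 ⇒ (c0=1, c1=0, c2=2)
[Jacobi] macro 2: S0 reads c0=1 → after 1×micro: -2; S1 reads c1=0 → after 1×micro: 4; S2 reads c0=1 → after 1×micro: 2 ⇒ (c0=-2, c1=4, c2=2)
[Jacobi] macro 3: S0 reads c0=-2 → after 1×micro: 1; S1 reads c1=4 → after 1×micro: 0; S2 reads c0=-2 → after 1×micro: 2 ⇒ (c0=1, c1=0, c2=2)
[Jacobi] macro 4: S0 reads c0=1 → after 1×micro: -2; S1 reads c1=0 → after 1×micro: 4; S2 reads c0=1 → after 1×micro: 2 ⇒ (c0=-2, c1=4, c2=2)
[Gauss-Seidel] macro 1: S0 reads c0=2 → after 1×micro: 1; S1 reads c1=2 → after 1×micro: 0; S2 reads c0=1 → after 1×micro: 1 ⇒ (c0=1, c1=0, c2=1)
[Gauss-Seidel] macro 2: S0 reads c0=1 → after 1×micro: -2; S1 reads c1=0 → after 1×micro: 4; S2 reads c0=-2 → after 1×micro: 2 ⇒ (c0=-2, c1=4, c2=2)
[Gauss-Seidel] macro 3: S0 reads c0=-2 → after 1×micro: 1; S1 reads c1=4 → after 1×micro: 0; S2 reads c0=1 → after 1×micro: 2 ⇒ (c0=1, c1=0, c2=2)
[Gauss-Seidel] macro 4: S0 reads c0=1 → after 1×micro: -2; S1 reads c1=0 → after 1×micro: 4; S2 reads c0=-2 → after 1×micro: 2 ⇒ (c0=-2, c1=4, c2=2)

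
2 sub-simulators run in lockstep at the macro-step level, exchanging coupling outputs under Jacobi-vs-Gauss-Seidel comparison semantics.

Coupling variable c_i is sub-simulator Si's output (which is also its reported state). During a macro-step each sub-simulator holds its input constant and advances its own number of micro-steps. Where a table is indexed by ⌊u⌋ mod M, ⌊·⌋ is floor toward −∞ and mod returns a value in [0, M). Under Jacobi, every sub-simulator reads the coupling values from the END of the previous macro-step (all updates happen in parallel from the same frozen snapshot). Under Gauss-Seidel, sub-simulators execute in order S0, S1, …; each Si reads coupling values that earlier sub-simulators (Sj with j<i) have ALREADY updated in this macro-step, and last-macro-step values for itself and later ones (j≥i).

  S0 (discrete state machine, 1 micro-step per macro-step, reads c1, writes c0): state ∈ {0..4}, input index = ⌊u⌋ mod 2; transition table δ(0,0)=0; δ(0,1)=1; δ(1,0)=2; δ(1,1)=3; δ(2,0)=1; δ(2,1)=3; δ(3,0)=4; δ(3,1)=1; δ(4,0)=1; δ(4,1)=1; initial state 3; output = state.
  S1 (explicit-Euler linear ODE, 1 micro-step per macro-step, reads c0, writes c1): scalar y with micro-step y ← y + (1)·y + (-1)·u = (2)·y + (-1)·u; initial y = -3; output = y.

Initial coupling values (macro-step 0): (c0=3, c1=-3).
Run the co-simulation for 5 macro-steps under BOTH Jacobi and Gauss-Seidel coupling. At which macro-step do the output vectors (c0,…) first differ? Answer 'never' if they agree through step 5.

[Jacobi] macro 1: S0 reads c1=-3 → after 1×micro: 1; S1 reads c0=3 → after 1×micro: -9 ⇒ (c0=1, c1=-9)
[Jacobi] macro 2: S0 reads c1=-9 → after 1×micro: 3; S1 reads c0=1 → after 1×micro: -19 ⇒ (c0=3, c1=-19)
[Jacobi] macro 3: S0 reads c1=-19 → after 1×micro: 1; S1 reads c0=3 → after 1×micro: -41 ⇒ (c0=1, c1=-41)
[Jacobi] macro 4: S0 reads c1=-41 → after 1×micro: 3; S1 reads c0=1 → after 1×micro: -83 ⇒ (c0=3, c1=-83)
[Jacobi] macro 5: S0 reads c1=-83 → after 1×micro: 1; S1 reads c0=3 → after 1×micro: -169 ⇒ (c0=1, c1=-169)
[Gauss-Seidel] macro 1: S0 reads c1=-3 → after 1×micro: 1; S1 reads c0=1 → after 1×micro: -7 ⇒ (c0=1, c1=-7)
[Gauss-Seidel] macro 2: S0 reads c1=-7 → after 1×micro: 3; S1 reads c0=3 → after 1×micro: -17 ⇒ (c0=3, c1=-17)
[Gauss-Seidel] macro 3: S0 reads c1=-17 → after 1×micro: 1; S1 reads c0=1 → after 1×micro: -35 ⇒ (c0=1, c1=-35)
[Gauss-Seidel] macro 4: S0 reads c1=-35 → after 1×micro: 3; S1 reads c0=3 → after 1×micro: -73 ⇒ (c0=3, c1=-73)
[Gauss-Seidel] macro 5: S0 reads c1=-73 → after 1×micro: 1; S1 reads c0=1 → after 1×micro: -147 ⇒ (c0=1, c1=-147)

first divergence at macro-step: 1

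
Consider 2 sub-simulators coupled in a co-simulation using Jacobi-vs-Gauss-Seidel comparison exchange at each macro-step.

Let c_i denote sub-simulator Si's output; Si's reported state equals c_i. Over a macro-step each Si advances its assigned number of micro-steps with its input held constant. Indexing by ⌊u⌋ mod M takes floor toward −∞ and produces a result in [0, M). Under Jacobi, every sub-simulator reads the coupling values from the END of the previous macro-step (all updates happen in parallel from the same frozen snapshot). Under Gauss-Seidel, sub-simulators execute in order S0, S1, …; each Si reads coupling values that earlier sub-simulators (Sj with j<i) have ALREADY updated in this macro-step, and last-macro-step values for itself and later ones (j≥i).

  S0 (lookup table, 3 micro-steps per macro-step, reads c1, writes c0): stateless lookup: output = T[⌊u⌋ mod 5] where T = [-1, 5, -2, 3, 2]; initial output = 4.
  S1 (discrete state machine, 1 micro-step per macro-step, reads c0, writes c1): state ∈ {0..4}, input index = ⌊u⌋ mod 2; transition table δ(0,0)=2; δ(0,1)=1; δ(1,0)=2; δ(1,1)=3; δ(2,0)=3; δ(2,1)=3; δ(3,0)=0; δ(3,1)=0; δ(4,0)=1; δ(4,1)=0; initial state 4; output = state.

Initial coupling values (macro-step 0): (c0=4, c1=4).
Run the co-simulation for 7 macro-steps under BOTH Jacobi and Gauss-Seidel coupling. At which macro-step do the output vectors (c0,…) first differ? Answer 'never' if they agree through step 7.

first divergence at macro-step: 2

[Jacobi] macro 1: S0 reads c1=4 → after 3×micro: 2; S1 reads c0=4 → after 1×micro: 1 ⇒ (c0=2, c1=1)
[Jacobi] macro 2: S0 reads c1=1 → after 3×micro: 5; S1 reads c0=2 → after 1×micro: 2 ⇒ (c0=5, c1=2)
[Jacobi] macro 3: S0 reads c1=2 → after 3×micro: -2; S1 reads c0=5 → after 1×micro: 3 ⇒ (c0=-2, c1=3)
[Jacobi] macro 4: S0 reads c1=3 → after 3×micro: 3; S1 reads c0=-2 → after 1×micro: 0 ⇒ (c0=3, c1=0)
[Jacobi] macro 5: S0 reads c1=0 → after 3×micro: -1; S1 reads c0=3 → after 1×micro: 1 ⇒ (c0=-1, c1=1)
[Jacobi] macro 6: S0 reads c1=1 → after 3×micro: 5; S1 reads c0=-1 → after 1×micro: 3 ⇒ (c0=5, c1=3)
[Jacobi] macro 7: S0 reads c1=3 → after 3×micro: 3; S1 reads c0=5 → after 1×micro: 0 ⇒ (c0=3, c1=0)
[Gauss-Seidel] macro 1: S0 reads c1=4 → after 3×micro: 2; S1 reads c0=2 → after 1×micro: 1 ⇒ (c0=2, c1=1)
[Gauss-Seidel] macro 2: S0 reads c1=1 → after 3×micro: 5; S1 reads c0=5 → after 1×micro: 3 ⇒ (c0=5, c1=3)
[Gauss-Seidel] macro 3: S0 reads c1=3 → after 3×micro: 3; S1 reads c0=3 → after 1×micro: 0 ⇒ (c0=3, c1=0)
[Gauss-Seidel] macro 4: S0 reads c1=0 → after 3×micro: -1; S1 reads c0=-1 → after 1×micro: 1 ⇒ (c0=-1, c1=1)
[Gauss-Seidel] macro 5: S0 reads c1=1 → after 3×micro: 5; S1 reads c0=5 → after 1×micro: 3 ⇒ (c0=5, c1=3)
[Gauss-Seidel] macro 6: S0 reads c1=3 → after 3×micro: 3; S1 reads c0=3 → after 1×micro: 0 ⇒ (c0=3, c1=0)
[Gauss-Seidel] macro 7: S0 reads c1=0 → after 3×micro: -1; S1 reads c0=-1 → after 1×micro: 1 ⇒ (c0=-1, c1=1)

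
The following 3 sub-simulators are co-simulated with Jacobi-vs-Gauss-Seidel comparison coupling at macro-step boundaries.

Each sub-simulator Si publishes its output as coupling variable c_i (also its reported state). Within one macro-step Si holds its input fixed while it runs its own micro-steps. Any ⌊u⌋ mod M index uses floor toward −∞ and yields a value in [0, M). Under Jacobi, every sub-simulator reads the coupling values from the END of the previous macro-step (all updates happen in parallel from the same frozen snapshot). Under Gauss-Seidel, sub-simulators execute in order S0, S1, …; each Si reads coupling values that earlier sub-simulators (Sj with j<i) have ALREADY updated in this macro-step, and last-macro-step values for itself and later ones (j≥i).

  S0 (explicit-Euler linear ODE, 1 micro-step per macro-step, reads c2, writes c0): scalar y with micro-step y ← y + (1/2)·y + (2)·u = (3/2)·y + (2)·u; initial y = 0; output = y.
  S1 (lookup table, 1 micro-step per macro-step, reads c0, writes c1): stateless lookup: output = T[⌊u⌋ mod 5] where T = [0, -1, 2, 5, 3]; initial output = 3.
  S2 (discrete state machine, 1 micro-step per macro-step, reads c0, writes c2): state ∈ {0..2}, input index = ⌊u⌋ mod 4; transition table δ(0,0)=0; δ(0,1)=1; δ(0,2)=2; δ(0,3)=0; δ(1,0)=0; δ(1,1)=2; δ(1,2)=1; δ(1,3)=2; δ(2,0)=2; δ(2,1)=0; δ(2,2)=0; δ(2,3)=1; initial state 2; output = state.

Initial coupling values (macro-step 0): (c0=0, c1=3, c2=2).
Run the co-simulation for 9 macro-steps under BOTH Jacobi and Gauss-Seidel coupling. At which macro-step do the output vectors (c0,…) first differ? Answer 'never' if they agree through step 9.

[Jacobi] macro 1: S0 reads c2=2 → after 1×micro: 4; S1 reads c0=0 → after 1×micro: 0; S2 reads c0=0 → after 1×micro: 2 ⇒ (c0=4, c1=0, c2=2)
[Jacobi] macro 2: S0 reads c2=2 → after 1×micro: 10; S1 reads c0=4 → after 1×micro: 3; S2 reads c0=4 → after 1×micro: 2 ⇒ (c0=10, c1=3, c2=2)
[Jacobi] macro 3: S0 reads c2=2 → after 1×micro: 19; S1 reads c0=10 → after 1×micro: 0; S2 reads c0=10 → after 1×micro: 0 ⇒ (c0=19, c1=0, c2=0)
[Jacobi] macro 4: S0 reads c2=0 → after 1×micro: 57/2; S1 reads c0=19 → after 1×micro: 3; S2 reads c0=19 → after 1×micro: 0 ⇒ (c0=57/2, c1=3, c2=0)
[Jacobi] macro 5: S0 reads c2=0 → after 1×micro: 171/4; S1 reads c0=57/2 → after 1×micro: 5; S2 reads c0=57/2 → after 1×micro: 0 ⇒ (c0=171/4, c1=5, c2=0)
[Jacobi] macro 6: S0 reads c2=0 → after 1×micro: 513/8; S1 reads c0=171/4 → after 1×micro: 2; S2 reads c0=171/4 → after 1×micro: 2 ⇒ (c0=513/8, c1=2, c2=2)
[Jacobi] macro 7: S0 reads c2=2 → after 1×micro: 1603/16; S1 reads c0=513/8 → after 1×micro: 3; S2 reads c0=513/8 → after 1×micro: 2 ⇒ (c0=1603/16, c1=3, c2=2)
[Jacobi] macro 8: S0 reads c2=2 → after 1×micro: 4937/32; S1 reads c0=1603/16 → after 1×micro: 0; S2 reads c0=1603/16 → after 1×micro: 2 ⇒ (c0=4937/32, c1=0, c2=2)
[Jacobi] macro 9: S0 reads c2=2 → after 1×micro: 15067/64; S1 reads c0=4937/32 → after 1×micro: 3; S2 reads c0=4937/32 → after 1×micro: 0 ⇒ (c0=15067/64, c1=3, c2=0)
[Gauss-Seidel] macro 1: S0 reads c2=2 → after 1×micro: 4; S1 reads c0=4 → after 1×micro: 3; S2 reads c0=4 → after 1×micro: 2 ⇒ (c0=4, c1=3, c2=2)
[Gauss-Seidel] macro 2: S0 reads c2=2 → after 1×micro: 10; S1 reads c0=10 → after 1×micro: 0; S2 reads c0=10 → after 1×micro: 0 ⇒ (c0=10, c1=0, c2=0)
[Gauss-Seidel] macro 3: S0 reads c2=0 → after 1×micro: 15; S1 reads c0=15 → after 1×micro: 0; S2 reads c0=15 → after 1×micro: 0 ⇒ (c0=15, c1=0, c2=0)
[Gauss-Seidel] macro 4: S0 reads c2=0 → after 1×micro: 45/2; S1 reads c0=45/2 → after 1×micro: 2; S2 reads c0=45/2 → after 1×micro: 2 ⇒ (c0=45/2, c1=2, c2=2)
[Gauss-Seidel] macro 5: S0 reads c2=2 → after 1×micro: 151/4; S1 reads c0=151/4 → after 1×micro: 2; S2 reads c0=151/4 → after 1×micro: 0 ⇒ (c0=151/4, c1=2, c2=0)
[Gauss-Seidel] macro 6: S0 reads c2=0 → after 1×micro: 453/8; S1 reads c0=453/8 → after 1×micro: -1; S2 reads c0=453/8 → after 1×micro: 0 ⇒ (c0=453/8, c1=-1, c2=0)
[Gauss-Seidel] macro 7: S0 reads c2=0 → after 1×micro: 1359/16; S1 reads c0=1359/16 → after 1×micro: 3; S2 reads c0=1359/16 → after 1×micro: 0 ⇒ (c0=1359/16, c1=3, c2=0)
[Gauss-Seidel] macro 8: S0 reads c2=0 → after 1×micro: 4077/32; S1 reads c0=4077/32 → after 1×micro: 2; S2 reads c0=4077/32 → after 1×micro: 0 ⇒ (c0=4077/32, c1=2, c2=0)
[Gauss-Seidel] macro 9: S0 reads c2=0 → after 1×micro: 12231/64; S1 reads c0=12231/64 → after 1×micro: -1; S2 reads c0=12231/64 → after 1×micro: 0 ⇒ (c0=12231/64, c1=-1, c2=0)

first divergence at macro-step: 1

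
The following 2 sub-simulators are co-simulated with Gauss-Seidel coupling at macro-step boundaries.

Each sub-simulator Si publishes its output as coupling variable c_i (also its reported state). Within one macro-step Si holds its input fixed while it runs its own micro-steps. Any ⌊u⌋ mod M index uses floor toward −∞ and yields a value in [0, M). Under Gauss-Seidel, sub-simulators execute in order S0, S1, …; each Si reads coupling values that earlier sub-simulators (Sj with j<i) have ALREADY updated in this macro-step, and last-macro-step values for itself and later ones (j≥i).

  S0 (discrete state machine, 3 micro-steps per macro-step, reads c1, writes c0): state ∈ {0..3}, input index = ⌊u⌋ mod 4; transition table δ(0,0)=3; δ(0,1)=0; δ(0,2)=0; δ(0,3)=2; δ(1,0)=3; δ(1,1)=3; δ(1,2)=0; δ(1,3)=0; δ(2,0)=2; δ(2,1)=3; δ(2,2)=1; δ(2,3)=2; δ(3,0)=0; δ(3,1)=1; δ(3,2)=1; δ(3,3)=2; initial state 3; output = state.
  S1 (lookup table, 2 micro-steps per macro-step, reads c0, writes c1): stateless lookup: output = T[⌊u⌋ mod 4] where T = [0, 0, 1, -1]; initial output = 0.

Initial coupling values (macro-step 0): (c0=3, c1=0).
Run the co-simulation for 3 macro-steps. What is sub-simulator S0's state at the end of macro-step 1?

S0 state at macro-step 1 = 0

macro 1: S0 reads c1=0 → after 3×micro: 0; S1 reads c0=0 → after 2×micro: 0 ⇒ (c0=0, c1=0)
macro 2: S0 reads c1=0 → after 3×micro: 3; S1 reads c0=3 → after 2×micro: -1 ⇒ (c0=3, c1=-1)
macro 3: S0 reads c1=-1 → after 3×micro: 2; S1 reads c0=2 → after 2×micro: 1 ⇒ (c0=2, c1=1)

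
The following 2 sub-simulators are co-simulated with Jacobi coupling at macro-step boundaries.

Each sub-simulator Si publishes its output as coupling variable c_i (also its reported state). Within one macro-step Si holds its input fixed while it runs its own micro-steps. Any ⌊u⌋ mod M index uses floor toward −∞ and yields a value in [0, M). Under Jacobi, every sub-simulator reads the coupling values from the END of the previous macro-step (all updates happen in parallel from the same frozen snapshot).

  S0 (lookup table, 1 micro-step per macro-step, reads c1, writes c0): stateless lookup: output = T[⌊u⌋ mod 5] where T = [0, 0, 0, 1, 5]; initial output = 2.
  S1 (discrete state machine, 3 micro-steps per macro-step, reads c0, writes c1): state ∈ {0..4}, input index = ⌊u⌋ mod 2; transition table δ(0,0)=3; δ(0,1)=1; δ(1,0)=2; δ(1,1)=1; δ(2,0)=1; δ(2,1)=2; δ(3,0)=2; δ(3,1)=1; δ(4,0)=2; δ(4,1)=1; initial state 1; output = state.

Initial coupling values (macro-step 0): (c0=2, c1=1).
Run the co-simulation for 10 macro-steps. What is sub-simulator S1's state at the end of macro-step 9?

macro 1: S0 reads c1=1 → after 1×micro: 0; S1 reads c0=2 → after 3×micro: 2 ⇒ (c0=0, c1=2)
macro 2: S0 reads c1=2 → after 1×micro: 0; S1 reads c0=0 → after 3×micro: 1 ⇒ (c0=0, c1=1)
macro 3: S0 reads c1=1 → after 1×micro: 0; S1 reads c0=0 → after 3×micro: 2 ⇒ (c0=0, c1=2)
macro 4: S0 reads c1=2 → after 1×micro: 0; S1 reads c0=0 → after 3×micro: 1 ⇒ (c0=0, c1=1)
macro 5: S0 reads c1=1 → after 1×micro: 0; S1 reads c0=0 → after 3×micro: 2 ⇒ (c0=0, c1=2)
macro 6: S0 reads c1=2 → after 1×micro: 0; S1 reads c0=0 → after 3×micro: 1 ⇒ (c0=0, c1=1)
macro 7: S0 reads c1=1 → after 1×micro: 0; S1 reads c0=0 → after 3×micro: 2 ⇒ (c0=0, c1=2)
macro 8: S0 reads c1=2 → after 1×micro: 0; S1 reads c0=0 → after 3×micro: 1 ⇒ (c0=0, c1=1)
macro 9: S0 reads c1=1 → after 1×micro: 0; S1 reads c0=0 → after 3×micro: 2 ⇒ (c0=0, c1=2)
macro 10: S0 reads c1=2 → after 1×micro: 0; S1 reads c0=0 → after 3×micro: 1 ⇒ (c0=0, c1=1)

S1 state at macro-step 9 = 2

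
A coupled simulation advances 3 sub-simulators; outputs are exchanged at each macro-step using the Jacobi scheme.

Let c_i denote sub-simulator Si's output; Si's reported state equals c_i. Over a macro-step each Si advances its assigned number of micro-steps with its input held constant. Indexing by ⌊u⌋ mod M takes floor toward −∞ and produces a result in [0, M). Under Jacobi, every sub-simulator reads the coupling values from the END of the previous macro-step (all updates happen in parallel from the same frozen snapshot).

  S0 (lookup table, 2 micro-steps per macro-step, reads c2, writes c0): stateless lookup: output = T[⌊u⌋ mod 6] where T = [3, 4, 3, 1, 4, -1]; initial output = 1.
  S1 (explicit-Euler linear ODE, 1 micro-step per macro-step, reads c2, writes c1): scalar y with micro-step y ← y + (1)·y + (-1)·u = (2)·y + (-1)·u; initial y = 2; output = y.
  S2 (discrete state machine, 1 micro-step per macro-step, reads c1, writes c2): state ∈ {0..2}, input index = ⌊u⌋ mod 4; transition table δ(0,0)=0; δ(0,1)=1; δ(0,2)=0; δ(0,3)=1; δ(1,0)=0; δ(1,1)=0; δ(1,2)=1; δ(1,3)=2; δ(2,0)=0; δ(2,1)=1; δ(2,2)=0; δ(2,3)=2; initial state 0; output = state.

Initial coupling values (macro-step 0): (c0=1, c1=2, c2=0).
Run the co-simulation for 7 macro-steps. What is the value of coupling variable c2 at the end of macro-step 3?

c2 at macro-step 3 = 0

macro 1: S0 reads c2=0 → after 2×micro: 3; S1 reads c2=0 → after 1×micro: 4; S2 reads c1=2 → after 1×micro: 0 ⇒ (c0=3, c1=4, c2=0)
macro 2: S0 reads c2=0 → after 2×micro: 3; S1 reads c2=0 → after 1×micro: 8; S2 reads c1=4 → after 1×micro: 0 ⇒ (c0=3, c1=8, c2=0)
macro 3: S0 reads c2=0 → after 2×micro: 3; S1 reads c2=0 → after 1×micro: 16; S2 reads c1=8 → after 1×micro: 0 ⇒ (c0=3, c1=16, c2=0)
macro 4: S0 reads c2=0 → after 2×micro: 3; S1 reads c2=0 → after 1×micro: 32; S2 reads c1=16 → after 1×micro: 0 ⇒ (c0=3, c1=32, c2=0)
macro 5: S0 reads c2=0 → after 2×micro: 3; S1 reads c2=0 → after 1×micro: 64; S2 reads c1=32 → after 1×micro: 0 ⇒ (c0=3, c1=64, c2=0)
macro 6: S0 reads c2=0 → after 2×micro: 3; S1 reads c2=0 → after 1×micro: 128; S2 reads c1=64 → after 1×micro: 0 ⇒ (c0=3, c1=128, c2=0)
macro 7: S0 reads c2=0 → after 2×micro: 3; S1 reads c2=0 → after 1×micro: 256; S2 reads c1=128 → after 1×micro: 0 ⇒ (c0=3, c1=256, c2=0)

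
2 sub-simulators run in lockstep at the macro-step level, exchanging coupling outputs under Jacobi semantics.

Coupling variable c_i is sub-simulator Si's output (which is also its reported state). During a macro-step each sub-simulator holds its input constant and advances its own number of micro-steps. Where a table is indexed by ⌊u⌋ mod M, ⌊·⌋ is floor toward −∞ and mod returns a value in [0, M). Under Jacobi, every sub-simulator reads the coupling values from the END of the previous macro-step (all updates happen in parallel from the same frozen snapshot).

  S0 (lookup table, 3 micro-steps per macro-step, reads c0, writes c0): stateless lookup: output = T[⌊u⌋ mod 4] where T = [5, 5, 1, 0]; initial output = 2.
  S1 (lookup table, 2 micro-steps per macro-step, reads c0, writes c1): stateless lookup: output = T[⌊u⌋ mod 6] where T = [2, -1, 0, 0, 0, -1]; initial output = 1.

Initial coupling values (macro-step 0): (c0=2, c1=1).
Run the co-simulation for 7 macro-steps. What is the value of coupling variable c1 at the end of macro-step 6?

macro 1: S0 reads c0=2 → after 3×micro: 1; S1 reads c0=2 → after 2×micro: 0 ⇒ (c0=1, c1=0)
macro 2: S0 reads c0=1 → after 3×micro: 5; S1 reads c0=1 → after 2×micro: -1 ⇒ (c0=5, c1=-1)
macro 3: S0 reads c0=5 → after 3×micro: 5; S1 reads c0=5 → after 2×micro: -1 ⇒ (c0=5, c1=-1)
macro 4: S0 reads c0=5 → after 3×micro: 5; S1 reads c0=5 → after 2×micro: -1 ⇒ (c0=5, c1=-1)
macro 5: S0 reads c0=5 → after 3×micro: 5; S1 reads c0=5 → after 2×micro: -1 ⇒ (c0=5, c1=-1)
macro 6: S0 reads c0=5 → after 3×micro: 5; S1 reads c0=5 → after 2×micro: -1 ⇒ (c0=5, c1=-1)
macro 7: S0 reads c0=5 → after 3×micro: 5; S1 reads c0=5 → after 2×micro: -1 ⇒ (c0=5, c1=-1)

c1 at macro-step 6 = -1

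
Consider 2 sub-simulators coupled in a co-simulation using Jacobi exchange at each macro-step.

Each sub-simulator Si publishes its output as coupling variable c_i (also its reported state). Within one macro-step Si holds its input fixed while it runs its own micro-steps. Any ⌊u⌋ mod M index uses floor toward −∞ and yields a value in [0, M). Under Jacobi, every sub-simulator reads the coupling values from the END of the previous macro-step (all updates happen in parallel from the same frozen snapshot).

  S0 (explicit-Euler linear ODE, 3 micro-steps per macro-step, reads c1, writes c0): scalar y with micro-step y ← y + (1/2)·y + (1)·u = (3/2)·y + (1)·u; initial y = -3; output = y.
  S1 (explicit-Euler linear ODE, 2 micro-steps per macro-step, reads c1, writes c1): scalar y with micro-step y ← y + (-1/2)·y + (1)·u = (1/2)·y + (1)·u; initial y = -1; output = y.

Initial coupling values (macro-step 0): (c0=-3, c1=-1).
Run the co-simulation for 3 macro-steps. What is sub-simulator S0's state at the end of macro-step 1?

S0 state at macro-step 1 = -119/8

macro 1: S0 reads c1=-1 → after 3×micro: -119/8; S1 reads c1=-1 → after 2×micro: -7/4 ⇒ (c0=-119/8, c1=-7/4)
macro 2: S0 reads c1=-7/4 → after 3×micro: -3745/64; S1 reads c1=-7/4 → after 2×micro: -49/16 ⇒ (c0=-3745/64, c1=-49/16)
macro 3: S0 reads c1=-49/16 → after 3×micro: -108563/512; S1 reads c1=-49/16 → after 2×micro: -343/64 ⇒ (c0=-108563/512, c1=-343/64)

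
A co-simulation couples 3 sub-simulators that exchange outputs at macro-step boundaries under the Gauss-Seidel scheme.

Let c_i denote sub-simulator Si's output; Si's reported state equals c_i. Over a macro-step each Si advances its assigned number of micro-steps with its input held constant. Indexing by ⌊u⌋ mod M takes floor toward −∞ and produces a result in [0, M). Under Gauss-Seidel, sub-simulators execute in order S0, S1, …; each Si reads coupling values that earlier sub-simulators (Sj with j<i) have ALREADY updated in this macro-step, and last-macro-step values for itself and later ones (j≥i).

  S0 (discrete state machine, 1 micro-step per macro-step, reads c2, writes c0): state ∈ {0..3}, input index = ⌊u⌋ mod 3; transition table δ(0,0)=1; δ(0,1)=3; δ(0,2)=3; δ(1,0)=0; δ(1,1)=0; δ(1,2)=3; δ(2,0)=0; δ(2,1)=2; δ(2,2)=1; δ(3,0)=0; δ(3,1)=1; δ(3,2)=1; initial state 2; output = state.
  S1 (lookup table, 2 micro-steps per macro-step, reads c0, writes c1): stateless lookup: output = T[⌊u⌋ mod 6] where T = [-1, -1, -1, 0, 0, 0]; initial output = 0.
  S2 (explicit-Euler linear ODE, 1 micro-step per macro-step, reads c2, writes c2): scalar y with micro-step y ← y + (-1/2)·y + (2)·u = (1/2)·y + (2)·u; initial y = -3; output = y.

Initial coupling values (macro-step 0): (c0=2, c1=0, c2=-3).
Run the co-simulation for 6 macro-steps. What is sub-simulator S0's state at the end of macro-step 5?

S0 state at macro-step 5 = 3

macro 1: S0 reads c2=-3 → after 1×micro: 0; S1 reads c0=0 → after 2×micro: -1; S2 reads c2=-3 → after 1×micro: -15/2 ⇒ (c0=0, c1=-1, c2=-15/2)
macro 2: S0 reads c2=-15/2 → after 1×micro: 3; S1 reads c0=3 → after 2×micro: 0; S2 reads c2=-15/2 → after 1×micro: -75/4 ⇒ (c0=3, c1=0, c2=-75/4)
macro 3: S0 reads c2=-75/4 → after 1×micro: 1; S1 reads c0=1 → after 2×micro: -1; S2 reads c2=-75/4 → after 1×micro: -375/8 ⇒ (c0=1, c1=-1, c2=-375/8)
macro 4: S0 reads c2=-375/8 → after 1×micro: 0; S1 reads c0=0 → after 2×micro: -1; S2 reads c2=-375/8 → after 1×micro: -1875/16 ⇒ (c0=0, c1=-1, c2=-1875/16)
macro 5: S0 reads c2=-1875/16 → after 1×micro: 3; S1 reads c0=3 → after 2×micro: 0; S2 reads c2=-1875/16 → after 1×micro: -9375/32 ⇒ (c0=3, c1=0, c2=-9375/32)
macro 6: S0 reads c2=-9375/32 → after 1×micro: 1; S1 reads c0=1 → after 2×micro: -1; S2 reads c2=-9375/32 → after 1×micro: -46875/64 ⇒ (c0=1, c1=-1, c2=-46875/64)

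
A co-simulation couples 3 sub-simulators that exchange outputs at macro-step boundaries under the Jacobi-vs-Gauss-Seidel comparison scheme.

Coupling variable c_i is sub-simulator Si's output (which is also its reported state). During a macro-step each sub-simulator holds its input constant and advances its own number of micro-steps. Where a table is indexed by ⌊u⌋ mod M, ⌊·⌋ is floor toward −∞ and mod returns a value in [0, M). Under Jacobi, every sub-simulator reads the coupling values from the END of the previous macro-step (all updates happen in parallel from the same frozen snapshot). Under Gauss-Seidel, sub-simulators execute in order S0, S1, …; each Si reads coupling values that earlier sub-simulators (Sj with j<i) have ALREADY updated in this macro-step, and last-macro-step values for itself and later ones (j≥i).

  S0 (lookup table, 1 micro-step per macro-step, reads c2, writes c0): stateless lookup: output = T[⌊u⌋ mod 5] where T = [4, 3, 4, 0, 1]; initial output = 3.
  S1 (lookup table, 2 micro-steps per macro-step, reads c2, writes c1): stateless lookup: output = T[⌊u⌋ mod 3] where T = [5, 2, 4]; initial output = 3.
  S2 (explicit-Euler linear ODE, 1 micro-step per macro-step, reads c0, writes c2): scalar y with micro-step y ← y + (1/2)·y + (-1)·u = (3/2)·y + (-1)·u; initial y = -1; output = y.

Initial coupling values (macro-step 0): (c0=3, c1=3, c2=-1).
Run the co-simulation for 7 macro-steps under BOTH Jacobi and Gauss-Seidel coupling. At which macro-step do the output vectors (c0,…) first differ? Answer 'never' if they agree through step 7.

[Jacobi] macro 1: S0 reads c2=-1 → after 1×micro: 1; S1 reads c2=-1 → after 2×micro: 4; S2 reads c0=3 → after 1×micro: -9/2 ⇒ (c0=1, c1=4, c2=-9/2)
[Jacobi] macro 2: S0 reads c2=-9/2 → after 1×micro: 4; S1 reads c2=-9/2 → after 2×micro: 2; S2 reads c0=1 → after 1×micro: -31/4 ⇒ (c0=4, c1=2, c2=-31/4)
[Jacobi] macro 3: S0 reads c2=-31/4 → after 1×micro: 4; S1 reads c2=-31/4 → after 2×micro: 2; S2 reads c0=4 → after 1×micro: -125/8 ⇒ (c0=4, c1=2, c2=-125/8)
[Jacobi] macro 4: S0 reads c2=-125/8 → after 1×micro: 1; S1 reads c2=-125/8 → after 2×micro: 4; S2 reads c0=4 → after 1×micro: -439/16 ⇒ (c0=1, c1=4, c2=-439/16)
[Jacobi] macro 5: S0 reads c2=-439/16 → after 1×micro: 4; S1 reads c2=-439/16 → after 2×micro: 4; S2 reads c0=1 → after 1×micro: -1349/32 ⇒ (c0=4, c1=4, c2=-1349/32)
[Jacobi] macro 6: S0 reads c2=-1349/32 → after 1×micro: 4; S1 reads c2=-1349/32 → after 2×micro: 4; S2 reads c0=4 → after 1×micro: -4303/64 ⇒ (c0=4, c1=4, c2=-4303/64)
[Jacobi] macro 7: S0 reads c2=-4303/64 → after 1×micro: 4; S1 reads c2=-4303/64 → after 2×micro: 2; S2 reads c0=4 → after 1×micro: -13421/128 ⇒ (c0=4, c1=2, c2=-13421/128)
[Gauss-Seidel] macro 1: S0 reads c2=-1 → after 1×micro: 1; S1 reads c2=-1 → after 2×micro: 4; S2 reads c0=1 → after 1×micro: -5/2 ⇒ (c0=1, c1=4, c2=-5/2)
[Gauss-Seidel] macro 2: S0 reads c2=-5/2 → after 1×micro: 4; S1 reads c2=-5/2 → after 2×micro: 5; S2 reads c0=4 → after 1×micro: -31/4 ⇒ (c0=4, c1=5, c2=-31/4)
[Gauss-Seidel] macro 3: S0 reads c2=-31/4 → after 1×micro: 4; S1 reads c2=-31/4 → after 2×micro: 2; S2 reads c0=4 → after 1×micro: -125/8 ⇒ (c0=4, c1=2, c2=-125/8)
[Gauss-Seidel] macro 4: S0 reads c2=-125/8 → after 1×micro: 1; S1 reads c2=-125/8 → after 2×micro: 4; S2 reads c0=1 → after 1×micro: -391/16 ⇒ (c0=1, c1=4, c2=-391/16)
[Gauss-Seidel] macro 5: S0 reads c2=-391/16 → after 1×micro: 4; S1 reads c2=-391/16 → after 2×micro: 4; S2 reads c0=4 → after 1×micro: -1301/32 ⇒ (c0=4, c1=4, c2=-1301/32)
[Gauss-Seidel] macro 6: S0 reads c2=-1301/32 → after 1×micro: 1; S1 reads c2=-1301/32 → after 2×micro: 2; S2 reads c0=1 → after 1×micro: -3967/64 ⇒ (c0=1, c1=2, c2=-3967/64)
[Gauss-Seidel] macro 7: S0 reads c2=-3967/64 → after 1×micro: 0; S1 reads c2=-3967/64 → after 2×micro: 2; S2 reads c0=0 → after 1×micro: -11901/128 ⇒ (c0=0, c1=2, c2=-11901/128)

first divergence at macro-step: 1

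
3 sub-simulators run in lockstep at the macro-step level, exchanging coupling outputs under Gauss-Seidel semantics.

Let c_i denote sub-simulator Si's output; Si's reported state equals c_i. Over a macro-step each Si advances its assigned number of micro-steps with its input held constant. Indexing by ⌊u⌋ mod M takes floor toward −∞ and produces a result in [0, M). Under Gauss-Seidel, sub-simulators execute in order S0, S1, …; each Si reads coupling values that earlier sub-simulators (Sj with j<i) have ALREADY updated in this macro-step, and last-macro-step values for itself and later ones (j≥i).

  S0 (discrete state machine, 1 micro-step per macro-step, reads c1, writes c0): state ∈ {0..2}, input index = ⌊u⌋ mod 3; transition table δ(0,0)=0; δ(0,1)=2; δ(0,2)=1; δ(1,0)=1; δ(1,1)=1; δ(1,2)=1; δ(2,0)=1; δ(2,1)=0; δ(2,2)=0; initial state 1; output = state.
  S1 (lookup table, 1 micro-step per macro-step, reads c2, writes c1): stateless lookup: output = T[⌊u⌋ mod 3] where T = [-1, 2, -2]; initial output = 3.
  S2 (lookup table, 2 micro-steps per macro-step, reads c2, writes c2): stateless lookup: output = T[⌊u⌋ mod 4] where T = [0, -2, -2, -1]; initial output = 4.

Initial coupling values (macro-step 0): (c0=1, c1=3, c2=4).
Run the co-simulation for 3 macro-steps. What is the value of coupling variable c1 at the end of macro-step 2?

macro 1: S0 reads c1=3 → after 1×micro: 1; S1 reads c2=4 → after 1×micro: 2; S2 reads c2=4 → after 2×micro: 0 ⇒ (c0=1, c1=2, c2=0)
macro 2: S0 reads c1=2 → after 1×micro: 1; S1 reads c2=0 → after 1×micro: -1; S2 reads c2=0 → after 2×micro: 0 ⇒ (c0=1, c1=-1, c2=0)
macro 3: S0 reads c1=-1 → after 1×micro: 1; S1 reads c2=0 → after 1×micro: -1; S2 reads c2=0 → after 2×micro: 0 ⇒ (c0=1, c1=-1, c2=0)

c1 at macro-step 2 = -1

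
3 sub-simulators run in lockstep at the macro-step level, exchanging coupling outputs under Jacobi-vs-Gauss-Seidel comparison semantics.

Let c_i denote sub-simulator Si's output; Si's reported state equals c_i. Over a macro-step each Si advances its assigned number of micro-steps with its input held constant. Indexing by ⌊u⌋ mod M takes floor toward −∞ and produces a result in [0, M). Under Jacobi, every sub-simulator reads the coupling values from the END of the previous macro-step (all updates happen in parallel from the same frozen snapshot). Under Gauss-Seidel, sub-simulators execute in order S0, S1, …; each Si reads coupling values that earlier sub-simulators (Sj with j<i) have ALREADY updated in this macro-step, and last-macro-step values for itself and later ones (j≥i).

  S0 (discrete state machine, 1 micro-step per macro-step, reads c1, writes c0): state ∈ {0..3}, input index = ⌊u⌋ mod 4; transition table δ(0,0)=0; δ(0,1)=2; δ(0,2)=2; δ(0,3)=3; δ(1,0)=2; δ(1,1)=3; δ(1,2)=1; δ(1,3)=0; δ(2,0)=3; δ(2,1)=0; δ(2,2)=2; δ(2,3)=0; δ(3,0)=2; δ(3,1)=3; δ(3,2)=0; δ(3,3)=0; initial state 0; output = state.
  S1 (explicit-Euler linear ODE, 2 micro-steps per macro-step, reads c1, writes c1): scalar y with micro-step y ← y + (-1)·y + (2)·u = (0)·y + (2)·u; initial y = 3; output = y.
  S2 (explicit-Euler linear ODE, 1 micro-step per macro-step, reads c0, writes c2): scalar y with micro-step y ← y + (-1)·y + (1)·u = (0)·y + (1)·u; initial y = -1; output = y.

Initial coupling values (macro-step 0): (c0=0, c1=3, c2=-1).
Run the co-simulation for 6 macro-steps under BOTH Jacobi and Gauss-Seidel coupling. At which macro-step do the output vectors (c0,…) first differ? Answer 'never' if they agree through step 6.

[Jacobi] macro 1: S0 reads c1=3 → after 1×micro: 3; S1 reads c1=3 → after 2×micro: 6; S2 reads c0=0 → after 1×micro: 0 ⇒ (c0=3, c1=6, c2=0)
[Jacobi] macro 2: S0 reads c1=6 → after 1×micro: 0; S1 reads c1=6 → after 2×micro: 12; S2 reads c0=3 → after 1×micro: 3 ⇒ (c0=0, c1=12, c2=3)
[Jacobi] macro 3: S0 reads c1=12 → after 1×micro: 0; S1 reads c1=12 → after 2×micro: 24; S2 reads c0=0 → after 1×micro: 0 ⇒ (c0=0, c1=24, c2=0)
[Jacobi] macro 4: S0 reads c1=24 → after 1×micro: 0; S1 reads c1=24 → after 2×micro: 48; S2 reads c0=0 → after 1×micro: 0 ⇒ (c0=0, c1=48, c2=0)
[Jacobi] macro 5: S0 reads c1=48 → after 1×micro: 0; S1 reads c1=48 → after 2×micro: 96; S2 reads c0=0 → after 1×micro: 0 ⇒ (c0=0, c1=96, c2=0)
[Jacobi] macro 6: S0 reads c1=96 → after 1×micro: 0; S1 reads c1=96 → after 2×micro: 192; S2 reads c0=0 → after 1×micro: 0 ⇒ (c0=0, c1=192, c2=0)
[Gauss-Seidel] macro 1: S0 reads c1=3 → after 1×micro: 3; S1 reads c1=3 → after 2×micro: 6; S2 reads c0=3 → after 1×micro: 3 ⇒ (c0=3, c1=6, c2=3)
[Gauss-Seidel] macro 2: S0 reads c1=6 → after 1×micro: 0; S1 reads c1=6 → after 2×micro: 12; S2 reads c0=0 → after 1×micro: 0 ⇒ (c0=0, c1=12, c2=0)
[Gauss-Seidel] macro 3: S0 reads c1=12 → after 1×micro: 0; S1 reads c1=12 → after 2×micro: 24; S2 reads c0=0 → after 1×micro: 0 ⇒ (c0=0, c1=24, c2=0)
[Gauss-Seidel] macro 4: S0 reads c1=24 → after 1×micro: 0; S1 reads c1=24 → after 2×micro: 48; S2 reads c0=0 → after 1×micro: 0 ⇒ (c0=0, c1=48, c2=0)
[Gauss-Seidel] macro 5: S0 reads c1=48 → after 1×micro: 0; S1 reads c1=48 → after 2×micro: 96; S2 reads c0=0 → after 1×micro: 0 ⇒ (c0=0, c1=96, c2=0)
[Gauss-Seidel] macro 6: S0 reads c1=96 → after 1×micro: 0; S1 reads c1=96 → after 2×micro: 192; S2 reads c0=0 → after 1×micro: 0 ⇒ (c0=0, c1=192, c2=0)

first divergence at macro-step: 1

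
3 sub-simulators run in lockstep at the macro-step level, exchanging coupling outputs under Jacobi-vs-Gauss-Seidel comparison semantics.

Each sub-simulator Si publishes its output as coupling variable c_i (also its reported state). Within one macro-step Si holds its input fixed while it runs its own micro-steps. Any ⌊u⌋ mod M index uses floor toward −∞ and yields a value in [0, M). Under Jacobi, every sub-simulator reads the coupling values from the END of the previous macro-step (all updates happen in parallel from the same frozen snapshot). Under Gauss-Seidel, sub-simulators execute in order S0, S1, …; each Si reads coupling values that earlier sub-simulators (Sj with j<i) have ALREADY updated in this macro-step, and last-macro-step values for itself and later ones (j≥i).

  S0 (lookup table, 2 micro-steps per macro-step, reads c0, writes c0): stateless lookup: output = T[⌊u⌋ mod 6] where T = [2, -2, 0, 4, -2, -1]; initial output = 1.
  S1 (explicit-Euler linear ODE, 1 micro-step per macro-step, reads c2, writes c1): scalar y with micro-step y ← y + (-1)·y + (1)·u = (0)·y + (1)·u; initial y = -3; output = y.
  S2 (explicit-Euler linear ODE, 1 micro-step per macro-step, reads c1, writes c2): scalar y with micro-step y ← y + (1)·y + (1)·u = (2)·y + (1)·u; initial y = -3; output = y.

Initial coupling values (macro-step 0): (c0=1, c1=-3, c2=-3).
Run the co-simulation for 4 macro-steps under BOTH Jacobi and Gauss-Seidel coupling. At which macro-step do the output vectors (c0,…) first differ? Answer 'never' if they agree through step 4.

first divergence at macro-step: 2

[Jacobi] macro 1: S0 reads c0=1 → after 2×micro: -2; S1 reads c2=-3 → after 1×micro: -3; S2 reads c1=-3 → after 1×micro: -9 ⇒ (c0=-2, c1=-3, c2=-9)
[Jacobi] macro 2: S0 reads c0=-2 → after 2×micro: -2; S1 reads c2=-9 → after 1×micro: -9; S2 reads c1=-3 → after 1×micro: -21 ⇒ (c0=-2, c1=-9, c2=-21)
[Jacobi] macro 3: S0 reads c0=-2 → after 2×micro: -2; S1 reads c2=-21 → after 1×micro: -21; S2 reads c1=-9 → after 1×micro: -51 ⇒ (c0=-2, c1=-21, c2=-51)
[Jacobi] macro 4: S0 reads c0=-2 → after 2×micro: -2; S1 reads c2=-51 → after 1×micro: -51; S2 reads c1=-21 → after 1×micro: -123 ⇒ (c0=-2, c1=-51, c2=-123)
[Gauss-Seidel] macro 1: S0 reads c0=1 → after 2×micro: -2; S1 reads c2=-3 → after 1×micro: -3; S2 reads c1=-3 → after 1×micro: -9 ⇒ (c0=-2, c1=-3, c2=-9)
[Gauss-Seidel] macro 2: S0 reads c0=-2 → after 2×micro: -2; S1 reads c2=-9 → after 1×micro: -9; S2 reads c1=-9 → after 1×micro: -27 ⇒ (c0=-2, c1=-9, c2=-27)
[Gauss-Seidel] macro 3: S0 reads c0=-2 → after 2×micro: -2; S1 reads c2=-27 → after 1×micro: -27; S2 reads c1=-27 → after 1×micro: -81 ⇒ (c0=-2, c1=-27, c2=-81)
[Gauss-Seidel] macro 4: S0 reads c0=-2 → after 2×micro: -2; S1 reads c2=-81 → after 1×micro: -81; S2 reads c1=-81 → after 1×micro: -243 ⇒ (c0=-2, c1=-81, c2=-243)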